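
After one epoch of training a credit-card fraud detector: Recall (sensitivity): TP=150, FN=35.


Recall = TP/(TP+FN)
= 150/(150+35)
= 150/185 = 81.08%

81.08%


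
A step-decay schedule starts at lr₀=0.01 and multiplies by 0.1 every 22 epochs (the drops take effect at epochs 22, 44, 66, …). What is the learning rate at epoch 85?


n_drops = ⌊85/22⌋ = 3
lr = 0.01·0.1^3 = 0.01·0.001 = 0.00001

0.00001


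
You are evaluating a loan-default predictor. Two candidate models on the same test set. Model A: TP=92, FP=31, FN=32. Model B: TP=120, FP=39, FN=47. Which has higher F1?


Model A: P=92/123=0.748, R=92/124=0.7419, F1=2PR/(P+R)=2TP/(2TP+FP+FN)=184/247=0.7449
Model B: P=120/159=0.7547, R=120/167=0.7186, F1=2PR/(P+R)=2TP/(2TP+FP+FN)=240/326=0.7362
0.7449 > 0.7362 → Model A

Model A


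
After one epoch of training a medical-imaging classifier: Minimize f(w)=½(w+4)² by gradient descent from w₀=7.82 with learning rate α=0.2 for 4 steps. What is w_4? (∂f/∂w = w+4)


step 1: grad = 7.82+4 = 11.82; w = 7.82 - 0.2·(11.82) = 5.456
step 2: grad = 5.456+4 = 9.456; w = 5.456 - 0.2·(9.456) = 3.5648
step 3: grad = 3.5648+4 = 7.5648; w = 3.5648 - 0.2·(7.5648) = 2.05184
step 4: grad = 2.05184+4 = 6.05184; w = 2.05184 - 0.2·(6.05184) = 0.841472

0.841472


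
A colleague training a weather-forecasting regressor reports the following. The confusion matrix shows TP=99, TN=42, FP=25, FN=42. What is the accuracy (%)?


Accuracy = (TP+TN)/(TP+TN+FP+FN)
= (99+42)/(208)
= 141/208 = 67.79%

67.79%


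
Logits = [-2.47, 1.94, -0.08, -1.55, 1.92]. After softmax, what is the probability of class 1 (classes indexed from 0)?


Exponentials: e^-2.47=0.0846, e^1.94=6.9588, e^-0.08=0.9231, e^-1.55=0.2122, e^1.92=6.821
Sum = 14.9997
Softmax = [0.0056, 0.4639, 0.0615, 0.0142, 0.4547]
p[1] = 6.9588/14.9997 = 0.4639

0.4639


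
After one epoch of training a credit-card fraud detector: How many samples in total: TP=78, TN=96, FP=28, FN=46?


Total = TP + TN + FP + FN
= 78 + 96 + 28 + 46
= 248
(Predicted positive: 106, predicted negative: 142)

248


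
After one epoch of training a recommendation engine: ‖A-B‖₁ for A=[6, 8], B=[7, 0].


d = |6-7| + |8-0|
  = 1 + 8
  = 9

9


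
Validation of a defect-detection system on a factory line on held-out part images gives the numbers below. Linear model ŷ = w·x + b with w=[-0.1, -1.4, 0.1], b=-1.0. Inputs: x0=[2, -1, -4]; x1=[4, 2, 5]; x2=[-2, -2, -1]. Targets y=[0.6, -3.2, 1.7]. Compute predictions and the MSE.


ŷ0 = (-0.1)·(2) + (-1.4)·(-1) + (0.1)·(-4) - 1.0 = -0.2
ŷ1 = (-0.1)·(4) + (-1.4)·(2) + (0.1)·(5) - 1.0 = -3.7
ŷ2 = (-0.1)·(-2) + (-1.4)·(-2) + (0.1)·(-1) - 1.0 = 1.9
errors² = [0.64, 0.25, 0.04]
MSE = 0.9300/3 = 0.31

0.31


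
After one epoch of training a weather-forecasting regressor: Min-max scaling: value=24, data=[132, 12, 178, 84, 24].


min=12, max=178
(24-12)/(178-12) = 12/166 = 0.0723

0.0723


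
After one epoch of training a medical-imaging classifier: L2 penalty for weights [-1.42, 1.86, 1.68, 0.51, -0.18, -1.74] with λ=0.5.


‖w‖₂² = (-1.42)² + (1.86)² + (1.68)² + (0.51)² + (-0.18)² + (-1.74)²
     = 2.0164 + 3.4596 + 2.8224 + 0.2601 + 0.0324 + 3.0276
     = 11.6185
λ·‖w‖₂² = 0.5·11.6185 = 5.80925

5.80925


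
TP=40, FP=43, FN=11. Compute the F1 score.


Precision = 40/83 = 0.4819
Recall = 40/51 = 0.7843
F1 = 2·P·R/(P+R) = 2·TP/(2·TP+FP+FN) = 80/(80+43+11) = 80/134 = 0.597

0.597


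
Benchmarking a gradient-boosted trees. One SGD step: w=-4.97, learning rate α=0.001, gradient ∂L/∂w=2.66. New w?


w_new = w - α·∇
= -4.97 - 0.001·2.66
= -4.97 - 0.00266
= -4.97266

-4.97266


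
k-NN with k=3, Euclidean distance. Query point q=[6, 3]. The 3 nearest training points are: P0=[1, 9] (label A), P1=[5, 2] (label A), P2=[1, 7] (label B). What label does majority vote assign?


d(q,P0) = 7.8102  (label A)
d(q,P1) = 1.4142  (label A)
d(q,P2) = 6.4031  (label B)
Votes: A=2, B=1
Majority → A

A


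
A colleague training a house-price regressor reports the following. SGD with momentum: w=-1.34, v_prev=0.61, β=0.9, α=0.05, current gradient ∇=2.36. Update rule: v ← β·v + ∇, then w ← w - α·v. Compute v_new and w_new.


v_new = 0.9·0.61 + 2.36 = 0.549 + 2.36 = 2.909
w_new = -1.34 - 0.05·2.909 = -1.34 - 0.14545 = -1.48545

v_new=2.909, w_new=-1.48545


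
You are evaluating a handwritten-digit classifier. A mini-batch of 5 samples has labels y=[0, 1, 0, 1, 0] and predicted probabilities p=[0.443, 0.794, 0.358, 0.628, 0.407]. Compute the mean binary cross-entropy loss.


L[0] = -ln(1-0.443) = -ln(0.557) = 0.5852
L[1] = -ln(0.794) = 0.2307
L[2] = -ln(1-0.358) = -ln(0.642) = 0.4432
L[3] = -ln(0.628) = 0.4652
L[4] = -ln(1-0.407) = -ln(0.593) = 0.5226
mean = (0.5852 + 0.2307 + 0.4432 + 0.4652 + 0.5226)/5 = 0.4494

0.4494


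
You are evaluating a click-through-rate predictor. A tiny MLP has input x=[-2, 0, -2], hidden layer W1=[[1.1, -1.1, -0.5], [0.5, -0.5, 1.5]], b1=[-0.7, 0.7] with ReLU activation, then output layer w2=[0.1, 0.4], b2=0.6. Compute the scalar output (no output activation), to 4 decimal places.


z1[0] = (1.1)·(-2) + (-1.1)·(0) + (-0.5)·(-2) - 0.7 = -1.9
z1[1] = (0.5)·(-2) + (-0.5)·(0) + (1.5)·(-2) + 0.7 = -3.3
h = ReLU(z1) = [0.0, 0.0]
output = (0.1)·(0.0) + (0.4)·(0.0) + 0.6 = 0.6

0.6


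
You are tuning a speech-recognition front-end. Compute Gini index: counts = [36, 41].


Probabilities: [36/77, 41/77] ≈ [0.4675, 0.5325]
Σpᵢ² = (1296 + 1681)/77² = 2977/5929
Gini = 1 - Σpᵢ² = 1 - 2977/5929 = 0.4979

0.4979


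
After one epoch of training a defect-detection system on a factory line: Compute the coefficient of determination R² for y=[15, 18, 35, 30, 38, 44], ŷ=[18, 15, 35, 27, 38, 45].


ȳ = 30
SS_res = Σ(y-ŷ)² = 28
SS_tot = Σ(y-ȳ)² = 654
R² = 1 - SS_res/SS_tot = 1 - 0.0428 = 0.9572

0.9572


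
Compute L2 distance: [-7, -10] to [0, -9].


d = √((-7-0)² + (-10+ 9)²)
  = √(49 + 1)
  = √50 = 7.0711

7.0711


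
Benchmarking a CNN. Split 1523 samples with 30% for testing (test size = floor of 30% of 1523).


Test = ⌊1523·30/100⌋ = 456
Train = 1523 - 456 = 1067

Train: 1067, Test: 456


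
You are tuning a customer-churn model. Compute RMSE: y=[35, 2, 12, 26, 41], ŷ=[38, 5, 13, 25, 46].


MSE = 45/5 = 9
RMSE = √(45/5) = 3.0

3.0


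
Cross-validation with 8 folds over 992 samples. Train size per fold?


Fold size = 992/8 = 124
Training per fold = 992 - 124 = 868

868


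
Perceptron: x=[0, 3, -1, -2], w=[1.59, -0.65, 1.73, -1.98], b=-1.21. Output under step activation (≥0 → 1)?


z = (0)·(1.59) + (3)·(-0.65) + (-1)·(1.73) + (-2)·(-1.98) - 1.21
  = -0.93
step(z) = 0 (z<0)

0


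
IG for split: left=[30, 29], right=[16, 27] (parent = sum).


Parent = [46, 56], H_parent = 0.9931
H_left = 0.9998 (n=59), H_right = 0.9523 (n=43)
H_children = (59/102)·0.9998 + (43/102)·0.9523 = 0.9798
IG = 0.9931 - 0.9798 = 0.0133

0.0133


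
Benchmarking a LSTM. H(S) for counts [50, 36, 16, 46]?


Probabilities: [50/148, 36/148, 16/148, 46/148] ≈ [0.3378, 0.2432, 0.1081, 0.3108]
H = -((50/148)·log₂(50/148) + (36/148)·log₂(36/148) + (16/148)·log₂(16/148) + (46/148)·log₂(46/148))
  = 1.896 bits

1.896 bits


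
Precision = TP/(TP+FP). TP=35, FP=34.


Precision = TP/(TP+FP)
= 35/(35+34)
= 35/69 = 50.72%

50.72%


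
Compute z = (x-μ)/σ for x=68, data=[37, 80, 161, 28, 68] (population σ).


μ = 74.8, σ = 47.1652
z = (68 - 74.8)/47.1652 = -0.1442

-0.1442


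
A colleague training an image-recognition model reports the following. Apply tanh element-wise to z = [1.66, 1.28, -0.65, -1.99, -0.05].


tanh(1.66) = 0.9302
tanh(1.28) = 0.8565
tanh(-0.65) = -0.5717
tanh(-1.99) = -0.9633
tanh(-0.05) = -0.05
result = [0.9302, 0.8565, -0.5717, -0.9633, -0.05]

[0.9302, 0.8565, -0.5717, -0.9633, -0.05]


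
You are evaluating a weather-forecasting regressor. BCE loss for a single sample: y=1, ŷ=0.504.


BCE = -[y·ln(p) + (1-y)·ln(1-p)]
= -1·ln(0.504) - 0
= -ln(0.504) = 0.6852

0.6852


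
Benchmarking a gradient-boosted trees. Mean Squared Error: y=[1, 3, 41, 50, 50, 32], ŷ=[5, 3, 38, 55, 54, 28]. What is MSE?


Squared errors: (1-5)²=16, (3-3)²=0, (41-38)²=9, (50-55)²=25, (50-54)²=16, (32-28)²=16
Sum = 82
MSE = 82/6 = 41/3

41/3


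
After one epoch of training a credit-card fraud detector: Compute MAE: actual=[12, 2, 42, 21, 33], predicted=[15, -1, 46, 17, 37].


Absolute errors: |12-15|=3, |2+ 1|=3, |42-46|=4, |21-17|=4, |33-37|=4
Sum = 18
MAE = 18/5 = 18/5

18/5


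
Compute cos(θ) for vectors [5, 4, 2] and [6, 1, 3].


A·B = 5·6 + 4·1 + 2·3 = 40
‖A‖ = √45 = 6.7082, ‖B‖ = √46 = 6.7823
cos = 40/(√45·√46) = 40/√2070 = 0.8792

0.8792


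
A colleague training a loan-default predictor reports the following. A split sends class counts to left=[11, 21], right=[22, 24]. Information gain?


Parent = [33, 45], H_parent = 0.9829
H_left = 0.9284 (n=32), H_right = 0.9986 (n=46)
H_children = (32/78)·0.9284 + (46/78)·0.9986 = 0.9698
IG = 0.9829 - 0.9698 = 0.0131

0.0131


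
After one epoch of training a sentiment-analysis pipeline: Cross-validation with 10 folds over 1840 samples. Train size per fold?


Fold size = 1840/10 = 184
Training per fold = 1840 - 184 = 1656

1656


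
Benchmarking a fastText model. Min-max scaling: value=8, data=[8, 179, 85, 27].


min=8, max=179
(8-8)/(179-8) = 0/171 = 0.0

0.0


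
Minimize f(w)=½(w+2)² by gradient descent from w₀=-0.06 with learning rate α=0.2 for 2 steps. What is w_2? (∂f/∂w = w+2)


step 1: grad = -0.06+2 = 1.94; w = -0.06 - 0.2·(1.94) = -0.448
step 2: grad = -0.448+2 = 1.552; w = -0.448 - 0.2·(1.552) = -0.7584

-0.7584


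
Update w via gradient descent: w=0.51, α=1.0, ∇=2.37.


w_new = w - α·∇
= 0.51 - 1.0·2.37
= 0.51 - 2.37
= -1.86

-1.86


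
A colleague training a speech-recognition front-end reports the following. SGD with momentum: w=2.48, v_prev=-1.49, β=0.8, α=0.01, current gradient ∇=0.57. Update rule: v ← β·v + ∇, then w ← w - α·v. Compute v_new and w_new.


v_new = 0.8·-1.49 + 0.57 = -1.192 + 0.57 = -0.622
w_new = 2.48 - 0.01·-0.622 = 2.48 + 0.00622 = 2.48622

v_new=-0.622, w_new=2.48622


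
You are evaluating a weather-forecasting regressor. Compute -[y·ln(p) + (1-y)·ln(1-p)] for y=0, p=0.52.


BCE = -[y·ln(p) + (1-y)·ln(1-p)]
= -0 - 1·ln(1-0.52)
= -ln(0.48) = 0.734

0.734


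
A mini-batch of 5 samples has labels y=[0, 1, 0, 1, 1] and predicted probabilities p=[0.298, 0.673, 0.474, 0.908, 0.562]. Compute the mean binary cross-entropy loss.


L[0] = -ln(1-0.298) = -ln(0.702) = 0.3538
L[1] = -ln(0.673) = 0.396
L[2] = -ln(1-0.474) = -ln(0.526) = 0.6425
L[3] = -ln(0.908) = 0.0965
L[4] = -ln(0.562) = 0.5763
mean = (0.3538 + 0.396 + 0.6425 + 0.0965 + 0.5763)/5 = 0.413

0.413


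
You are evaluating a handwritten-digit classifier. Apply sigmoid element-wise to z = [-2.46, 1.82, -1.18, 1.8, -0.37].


σ(-2.46) = 1/(1+e^2.46) = 0.0787
σ(1.82) = 1/(1+e^-1.82) = 0.8606
σ(-1.18) = 1/(1+e^1.18) = 0.2351
σ(1.8) = 1/(1+e^-1.8) = 0.8581
σ(-0.37) = 1/(1+e^0.37) = 0.4085
result = [0.0787, 0.8606, 0.2351, 0.8581, 0.4085]

[0.0787, 0.8606, 0.2351, 0.8581, 0.4085]


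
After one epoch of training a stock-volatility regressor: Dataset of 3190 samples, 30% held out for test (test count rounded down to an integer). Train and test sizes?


Test = ⌊3190·30/100⌋ = 957
Train = 3190 - 957 = 2233

Train: 2233, Test: 957


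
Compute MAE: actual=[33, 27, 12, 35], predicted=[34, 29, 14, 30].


Absolute errors: |33-34|=1, |27-29|=2, |12-14|=2, |35-30|=5
Sum = 10
MAE = 10/4 = 5/2

5/2


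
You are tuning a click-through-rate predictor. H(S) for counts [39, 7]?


Probabilities: [39/46, 7/46] ≈ [0.8478, 0.1522]
H = -((39/46)·log₂(39/46) + (7/46)·log₂(7/46))
  = 0.6153 bits

0.6153 bits


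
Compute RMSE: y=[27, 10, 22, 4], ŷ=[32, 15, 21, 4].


MSE = 51/4 = 12.75
RMSE = √(51/4) = 3.5707

3.5707


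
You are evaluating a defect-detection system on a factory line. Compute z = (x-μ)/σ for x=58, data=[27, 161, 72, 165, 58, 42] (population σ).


μ = 87.5, σ = 55.1506
z = (58 - 87.5)/55.1506 = -0.5349

-0.5349


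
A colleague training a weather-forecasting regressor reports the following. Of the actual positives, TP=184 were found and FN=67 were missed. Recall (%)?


Recall = TP/(TP+FN)
= 184/(184+67)
= 184/251 = 73.31%

73.31%


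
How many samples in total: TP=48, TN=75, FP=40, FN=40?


Total = TP + TN + FP + FN
= 48 + 75 + 40 + 40
= 203
(Predicted positive: 88, predicted negative: 115)

203


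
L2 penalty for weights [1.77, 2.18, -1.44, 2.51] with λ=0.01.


‖w‖₂² = (1.77)² + (2.18)² + (-1.44)² + (2.51)²
     = 3.1329 + 4.7524 + 2.0736 + 6.3001
     = 16.259
λ·‖w‖₂² = 0.01·16.259 = 0.16259

0.16259


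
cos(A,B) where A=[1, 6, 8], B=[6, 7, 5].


A·B = 1·6 + 6·7 + 8·5 = 88
‖A‖ = √101 = 10.0499, ‖B‖ = √110 = 10.4881
cos = 88/(√101·√110) = 88/√11110 = 0.8349

0.8349


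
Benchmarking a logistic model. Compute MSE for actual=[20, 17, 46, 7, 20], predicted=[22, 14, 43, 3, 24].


Squared errors: (20-22)²=4, (17-14)²=9, (46-43)²=9, (7-3)²=16, (20-24)²=16
Sum = 54
MSE = 54/5 = 54/5

54/5


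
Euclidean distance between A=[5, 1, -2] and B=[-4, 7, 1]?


d = √((5+ 4)² + (1-7)² + (-2-1)²)
  = √(81 + 36 + 9)
  = √126 = 11.225

11.225


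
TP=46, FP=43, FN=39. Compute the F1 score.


Precision = 46/89 = 0.5169
Recall = 46/85 = 0.5412
F1 = 2·P·R/(P+R) = 2·TP/(2·TP+FP+FN) = 92/(92+43+39) = 92/174 = 0.5287

0.5287


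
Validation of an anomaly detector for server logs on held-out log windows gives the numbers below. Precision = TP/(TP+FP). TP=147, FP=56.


Precision = TP/(TP+FP)
= 147/(147+56)
= 147/203 = 72.41%

72.41%


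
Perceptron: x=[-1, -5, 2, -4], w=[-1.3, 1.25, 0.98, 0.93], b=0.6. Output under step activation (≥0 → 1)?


z = (-1)·(-1.3) + (-5)·(1.25) + (2)·(0.98) + (-4)·(0.93) + 0.6
  = -6.11
step(z) = 0 (z<0)

0


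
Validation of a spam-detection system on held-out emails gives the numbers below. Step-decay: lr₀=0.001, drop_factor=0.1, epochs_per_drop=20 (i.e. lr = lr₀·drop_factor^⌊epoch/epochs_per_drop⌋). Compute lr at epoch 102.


n_drops = ⌊102/20⌋ = 5
lr = 0.001·0.1^5 = 0.001·0.00001 = 0.00000001

0.00000001


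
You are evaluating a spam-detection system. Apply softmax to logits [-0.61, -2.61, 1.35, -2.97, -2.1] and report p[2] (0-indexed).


Exponentials: e^-0.61=0.5434, e^-2.61=0.0735, e^1.35=3.8574, e^-2.97=0.0513, e^-2.1=0.1225
Sum = 4.6481
Softmax = [0.1169, 0.0158, 0.8299, 0.011, 0.0263]
p[2] = 3.8574/4.6481 = 0.8299

0.8299


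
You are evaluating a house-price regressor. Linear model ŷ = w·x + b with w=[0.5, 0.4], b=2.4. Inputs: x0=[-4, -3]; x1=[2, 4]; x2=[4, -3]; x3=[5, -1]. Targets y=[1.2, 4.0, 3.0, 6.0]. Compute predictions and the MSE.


ŷ0 = (0.5)·(-4) + (0.4)·(-3) + 2.4 = -0.8
ŷ1 = (0.5)·(2) + (0.4)·(4) + 2.4 = 5.0
ŷ2 = (0.5)·(4) + (0.4)·(-3) + 2.4 = 3.2
ŷ3 = (0.5)·(5) + (0.4)·(-1) + 2.4 = 4.5
errors² = [4.0, 1.0, 0.04, 2.25]
MSE = 7.2900/4 = 1.8225

1.8225


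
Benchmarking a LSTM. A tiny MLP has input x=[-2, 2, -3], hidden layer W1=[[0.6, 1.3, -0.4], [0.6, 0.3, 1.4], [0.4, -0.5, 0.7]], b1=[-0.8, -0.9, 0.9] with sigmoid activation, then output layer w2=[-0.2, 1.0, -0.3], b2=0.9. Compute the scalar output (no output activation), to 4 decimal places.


z1[0] = (0.6)·(-2) + (1.3)·(2) + (-0.4)·(-3) - 0.8 = 1.8
z1[1] = (0.6)·(-2) + (0.3)·(2) + (1.4)·(-3) - 0.9 = -5.7
z1[2] = (0.4)·(-2) + (-0.5)·(2) + (0.7)·(-3) + 0.9 = -3.0
h = sigmoid(z1) = [0.8581, 0.0033, 0.0474]
output = (-0.2)·(0.8581) + (1.0)·(0.0033) + (-0.3)·(0.0474) + 0.9 = 0.7175

0.7175


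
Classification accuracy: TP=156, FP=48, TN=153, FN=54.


Accuracy = (TP+TN)/(TP+TN+FP+FN)
= (156+153)/(411)
= 309/411 = 75.18%

75.18%


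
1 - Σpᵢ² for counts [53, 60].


Probabilities: [53/113, 60/113] ≈ [0.469, 0.531]
Σpᵢ² = (2809 + 3600)/113² = 6409/12769
Gini = 1 - Σpᵢ² = 1 - 6409/12769 = 0.4981

0.4981


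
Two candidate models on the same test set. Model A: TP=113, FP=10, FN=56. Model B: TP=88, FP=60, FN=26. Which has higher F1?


Model A: P=113/123=0.9187, R=113/169=0.6686, F1=2PR/(P+R)=2TP/(2TP+FP+FN)=226/292=0.774
Model B: P=88/148=0.5946, R=88/114=0.7719, F1=2PR/(P+R)=2TP/(2TP+FP+FN)=176/262=0.6718
0.774 > 0.6718 → Model A

Model A


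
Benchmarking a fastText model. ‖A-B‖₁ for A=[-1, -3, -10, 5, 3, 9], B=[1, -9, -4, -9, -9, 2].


d = |-1-1| + |-3+ 9| + |-10+ 4| + |5+ 9| + |3+ 9| + |9-2|
  = 2 + 6 + 6 + 14 + 12 + 7
  = 47

47


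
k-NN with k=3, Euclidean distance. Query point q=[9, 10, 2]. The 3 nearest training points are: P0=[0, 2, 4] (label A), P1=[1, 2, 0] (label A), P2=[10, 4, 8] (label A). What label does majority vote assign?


d(q,P0) = 12.2066  (label A)
d(q,P1) = 11.4891  (label A)
d(q,P2) = 8.544  (label A)
Votes: A=3, B=0
Majority → A

A


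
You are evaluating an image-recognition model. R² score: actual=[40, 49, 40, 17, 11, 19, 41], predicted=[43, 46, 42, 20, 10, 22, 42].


ȳ = 31
SS_res = Σ(y-ŷ)² = 42
SS_tot = Σ(y-ȳ)² = 1326
R² = 1 - SS_res/SS_tot = 1 - 0.0317 = 0.9683

0.9683


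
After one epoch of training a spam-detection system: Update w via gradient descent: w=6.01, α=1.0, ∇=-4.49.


w_new = w - α·∇
= 6.01 - 1.0·-4.49
= 6.01 + 4.49
= 10.5

10.5


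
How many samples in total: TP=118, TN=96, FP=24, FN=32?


Total = TP + TN + FP + FN
= 118 + 96 + 24 + 32
= 270
(Predicted positive: 142, predicted negative: 128)

270


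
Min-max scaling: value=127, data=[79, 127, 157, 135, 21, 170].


min=21, max=170
(127-21)/(170-21) = 106/149 = 0.7114

0.7114


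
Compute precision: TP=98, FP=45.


Precision = TP/(TP+FP)
= 98/(98+45)
= 98/143 = 68.53%

68.53%


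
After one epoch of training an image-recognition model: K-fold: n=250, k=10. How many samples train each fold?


Fold size = 250/10 = 25
Training per fold = 250 - 25 = 225

225


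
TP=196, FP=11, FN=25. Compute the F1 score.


Precision = 196/207 = 0.9469
Recall = 196/221 = 0.8869
F1 = 2·P·R/(P+R) = 2·TP/(2·TP+FP+FN) = 392/(392+11+25) = 392/428 = 0.9159

0.9159


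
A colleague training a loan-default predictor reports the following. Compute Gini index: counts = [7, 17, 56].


Probabilities: [7/80, 17/80, 56/80] ≈ [0.0875, 0.2125, 0.7]
Σpᵢ² = (49 + 289 + 3136)/80² = 3474/6400
Gini = 1 - Σpᵢ² = 1 - 3474/6400 = 0.4572

0.4572


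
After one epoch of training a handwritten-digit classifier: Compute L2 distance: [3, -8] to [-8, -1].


d = √((3+ 8)² + (-8+ 1)²)
  = √(121 + 49)
  = √170 = 13.0384

13.0384


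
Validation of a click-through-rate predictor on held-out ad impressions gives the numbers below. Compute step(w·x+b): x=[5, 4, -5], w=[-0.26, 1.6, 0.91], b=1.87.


z = (5)·(-0.26) + (4)·(1.6) + (-5)·(0.91) + 1.87
  = 2.42
step(z) = 1 (z≥0)

1


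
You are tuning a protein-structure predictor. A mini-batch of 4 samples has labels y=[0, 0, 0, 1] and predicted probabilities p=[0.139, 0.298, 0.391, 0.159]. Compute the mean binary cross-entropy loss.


L[0] = -ln(1-0.139) = -ln(0.861) = 0.1497
L[1] = -ln(1-0.298) = -ln(0.702) = 0.3538
L[2] = -ln(1-0.391) = -ln(0.609) = 0.4959
L[3] = -ln(0.159) = 1.8389
mean = (0.1497 + 0.3538 + 0.4959 + 1.8389)/4 = 0.7096

0.7096


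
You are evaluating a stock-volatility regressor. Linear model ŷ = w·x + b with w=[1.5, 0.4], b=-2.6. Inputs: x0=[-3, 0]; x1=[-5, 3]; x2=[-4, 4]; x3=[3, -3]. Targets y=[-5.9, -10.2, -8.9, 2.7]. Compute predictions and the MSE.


ŷ0 = (1.5)·(-3) + (0.4)·(0) - 2.6 = -7.1
ŷ1 = (1.5)·(-5) + (0.4)·(3) - 2.6 = -8.9
ŷ2 = (1.5)·(-4) + (0.4)·(4) - 2.6 = -7.0
ŷ3 = (1.5)·(3) + (0.4)·(-3) - 2.6 = 0.7
errors² = [1.44, 1.69, 3.61, 4.0]
MSE = 10.7400/4 = 2.685

2.685


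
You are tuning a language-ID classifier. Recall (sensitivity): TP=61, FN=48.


Recall = TP/(TP+FN)
= 61/(61+48)
= 61/109 = 55.96%

55.96%


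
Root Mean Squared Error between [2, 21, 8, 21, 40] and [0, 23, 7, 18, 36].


MSE = 34/5 = 6.8
RMSE = √(34/5) = 2.6077

2.6077


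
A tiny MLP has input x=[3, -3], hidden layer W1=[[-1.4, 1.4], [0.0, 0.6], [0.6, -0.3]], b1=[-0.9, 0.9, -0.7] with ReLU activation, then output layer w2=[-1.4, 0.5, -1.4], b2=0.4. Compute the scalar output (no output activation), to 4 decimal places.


z1[0] = (-1.4)·(3) + (1.4)·(-3) - 0.9 = -9.3
z1[1] = (0.0)·(3) + (0.6)·(-3) + 0.9 = -0.9
z1[2] = (0.6)·(3) + (-0.3)·(-3) - 0.7 = 2.0
h = ReLU(z1) = [0.0, 0.0, 2.0]
output = (-1.4)·(0.0) + (0.5)·(0.0) + (-1.4)·(2.0) + 0.4 = -2.4

-2.4


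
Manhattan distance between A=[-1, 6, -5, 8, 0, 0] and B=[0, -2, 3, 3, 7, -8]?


d = |-1-0| + |6+ 2| + |-5-3| + |8-3| + |0-7| + |0+ 8|
  = 1 + 8 + 8 + 5 + 7 + 8
  = 37

37


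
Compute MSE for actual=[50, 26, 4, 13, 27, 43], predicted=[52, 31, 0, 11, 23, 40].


Squared errors: (50-52)²=4, (26-31)²=25, (4-0)²=16, (13-11)²=4, (27-23)²=16, (43-40)²=9
Sum = 74
MSE = 74/6 = 37/3

37/3


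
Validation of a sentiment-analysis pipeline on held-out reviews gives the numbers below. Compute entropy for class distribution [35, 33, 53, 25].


Probabilities: [35/146, 33/146, 53/146, 25/146] ≈ [0.2397, 0.226, 0.363, 0.1712]
H = -((35/146)·log₂(35/146) + (33/146)·log₂(33/146) + (53/146)·log₂(53/146) + (25/146)·log₂(25/146))
  = 1.9455 bits

1.9455 bits


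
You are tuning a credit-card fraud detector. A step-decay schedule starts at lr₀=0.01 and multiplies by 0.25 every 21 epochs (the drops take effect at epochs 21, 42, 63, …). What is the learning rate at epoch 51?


n_drops = ⌊51/21⌋ = 2
lr = 0.01·0.25^2 = 0.01·0.0625 = 0.000625

0.000625


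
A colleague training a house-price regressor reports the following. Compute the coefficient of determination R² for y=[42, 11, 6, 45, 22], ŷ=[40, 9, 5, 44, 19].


ȳ = 25.2
SS_res = Σ(y-ŷ)² = 19
SS_tot = Σ(y-ȳ)² = 1254.8
R² = 1 - SS_res/SS_tot = 1 - 0.0151 = 0.9849

0.9849


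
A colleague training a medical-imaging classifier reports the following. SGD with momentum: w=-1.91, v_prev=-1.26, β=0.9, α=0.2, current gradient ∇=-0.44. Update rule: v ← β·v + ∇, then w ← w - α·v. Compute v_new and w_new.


v_new = 0.9·-1.26 - 0.44 = -1.134 - 0.44 = -1.574
w_new = -1.91 - 0.2·-1.574 = -1.91 + 0.3148 = -1.5952

v_new=-1.574, w_new=-1.5952


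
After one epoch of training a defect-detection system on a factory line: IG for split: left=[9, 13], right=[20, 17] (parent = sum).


Parent = [29, 30], H_parent = 0.9998
H_left = 0.976 (n=22), H_right = 0.9953 (n=37)
H_children = (22/59)·0.976 + (37/59)·0.9953 = 0.9881
IG = 0.9998 - 0.9881 = 0.0117

0.0117


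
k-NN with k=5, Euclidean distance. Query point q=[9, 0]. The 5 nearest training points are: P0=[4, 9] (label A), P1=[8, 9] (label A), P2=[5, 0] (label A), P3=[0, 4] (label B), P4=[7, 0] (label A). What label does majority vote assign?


d(q,P0) = 10.2956  (label A)
d(q,P1) = 9.0554  (label A)
d(q,P2) = 4.0  (label A)
d(q,P3) = 9.8489  (label B)
d(q,P4) = 2.0  (label A)
Votes: A=4, B=1
Majority → A

A


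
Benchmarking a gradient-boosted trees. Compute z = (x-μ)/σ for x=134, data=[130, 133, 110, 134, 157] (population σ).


μ = 132.8, σ = 14.9318
z = (134 - 132.8)/14.9318 = 0.0804

0.0804


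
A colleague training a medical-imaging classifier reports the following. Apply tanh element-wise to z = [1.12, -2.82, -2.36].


tanh(1.12) = 0.8076
tanh(-2.82) = -0.9929
tanh(-2.36) = -0.9823
result = [0.8076, -0.9929, -0.9823]

[0.8076, -0.9929, -0.9823]


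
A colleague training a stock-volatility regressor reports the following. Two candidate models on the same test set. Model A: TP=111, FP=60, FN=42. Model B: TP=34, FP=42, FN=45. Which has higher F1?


Model A: P=111/171=0.6491, R=111/153=0.7255, F1=2PR/(P+R)=2TP/(2TP+FP+FN)=222/324=0.6852
Model B: P=34/76=0.4474, R=34/79=0.4304, F1=2PR/(P+R)=2TP/(2TP+FP+FN)=68/155=0.4387
0.6852 > 0.4387 → Model A

Model A


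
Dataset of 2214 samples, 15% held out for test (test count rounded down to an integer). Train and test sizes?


Test = ⌊2214·15/100⌋ = 332
Train = 2214 - 332 = 1882

Train: 1882, Test: 332


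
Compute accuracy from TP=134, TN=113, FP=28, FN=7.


Accuracy = (TP+TN)/(TP+TN+FP+FN)
= (134+113)/(282)
= 247/282 = 87.59%

87.59%


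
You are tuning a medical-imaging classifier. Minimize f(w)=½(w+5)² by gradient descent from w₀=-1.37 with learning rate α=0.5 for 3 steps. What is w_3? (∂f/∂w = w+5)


step 1: grad = -1.37+5 = 3.63; w = -1.37 - 0.5·(3.63) = -3.185
step 2: grad = -3.185+5 = 1.815; w = -3.185 - 0.5·(1.815) = -4.0925
step 3: grad = -4.0925+5 = 0.9075; w = -4.0925 - 0.5·(0.9075) = -4.54625

-4.54625


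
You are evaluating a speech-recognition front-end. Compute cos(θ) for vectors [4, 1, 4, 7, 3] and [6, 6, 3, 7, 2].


A·B = 4·6 + 1·6 + 4·3 + 7·7 + 3·2 = 97
‖A‖ = √91 = 9.5394, ‖B‖ = √134 = 11.5758
cos = 97/(√91·√134) = 97/√12194 = 0.8784

0.8784


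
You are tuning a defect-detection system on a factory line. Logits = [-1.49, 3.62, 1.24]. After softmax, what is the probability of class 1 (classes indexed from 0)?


Exponentials: e^-1.49=0.2254, e^3.62=37.3376, e^1.24=3.4556
Sum = 41.0186
Softmax = [0.0055, 0.9103, 0.0842]
p[1] = 37.3376/41.0186 = 0.9103

0.9103


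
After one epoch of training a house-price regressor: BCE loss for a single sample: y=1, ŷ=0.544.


BCE = -[y·ln(p) + (1-y)·ln(1-p)]
= -1·ln(0.544) - 0
= -ln(0.544) = 0.6088

0.6088


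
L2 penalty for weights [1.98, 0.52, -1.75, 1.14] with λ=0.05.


‖w‖₂² = (1.98)² + (0.52)² + (-1.75)² + (1.14)²
     = 3.9204 + 0.2704 + 3.0625 + 1.2996
     = 8.5529
λ·‖w‖₂² = 0.05·8.5529 = 0.427645

0.427645


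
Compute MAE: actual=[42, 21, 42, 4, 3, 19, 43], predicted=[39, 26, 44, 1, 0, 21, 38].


Absolute errors: |42-39|=3, |21-26|=5, |42-44|=2, |4-1|=3, |3-0|=3, |19-21|=2, |43-38|=5
Sum = 23
MAE = 23/7 = 23/7

23/7


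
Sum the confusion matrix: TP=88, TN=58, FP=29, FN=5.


Total = TP + TN + FP + FN
= 88 + 58 + 29 + 5
= 180
(Predicted positive: 117, predicted negative: 63)

180


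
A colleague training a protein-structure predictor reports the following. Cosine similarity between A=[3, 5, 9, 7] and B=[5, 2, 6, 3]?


A·B = 3·5 + 5·2 + 9·6 + 7·3 = 100
‖A‖ = √164 = 12.8062, ‖B‖ = √74 = 8.6023
cos = 100/(√164·√74) = 100/√12136 = 0.9077

0.9077


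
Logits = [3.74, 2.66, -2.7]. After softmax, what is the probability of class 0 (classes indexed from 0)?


Exponentials: e^3.74=42.098, e^2.66=14.2963, e^-2.7=0.0672
Sum = 56.4615
Softmax = [0.7456, 0.2532, 0.0012]
p[0] = 42.098/56.4615 = 0.7456

0.7456


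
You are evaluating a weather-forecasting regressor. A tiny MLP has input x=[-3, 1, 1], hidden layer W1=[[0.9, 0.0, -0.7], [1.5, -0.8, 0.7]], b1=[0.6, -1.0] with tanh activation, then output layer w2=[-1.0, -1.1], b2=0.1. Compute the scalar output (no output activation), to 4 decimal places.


z1[0] = (0.9)·(-3) + (0.0)·(1) + (-0.7)·(1) + 0.6 = -2.8
z1[1] = (1.5)·(-3) + (-0.8)·(1) + (0.7)·(1) - 1.0 = -5.6
h = tanh(z1) = [-0.9926, -1.0]
output = (-1.0)·(-0.9926) + (-1.1)·(-1.0) + 0.1 = 2.1926

2.1926


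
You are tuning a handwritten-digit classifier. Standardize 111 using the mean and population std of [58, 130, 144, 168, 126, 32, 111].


μ = 109.8571, σ = 44.6652
z = (111 - 109.8571)/44.6652 = 0.0256

0.0256


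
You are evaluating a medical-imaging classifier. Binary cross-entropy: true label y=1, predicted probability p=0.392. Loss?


BCE = -[y·ln(p) + (1-y)·ln(1-p)]
= -1·ln(0.392) - 0
= -ln(0.392) = 0.9365

0.9365


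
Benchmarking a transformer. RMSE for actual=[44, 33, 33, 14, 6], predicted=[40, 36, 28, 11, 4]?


MSE = 63/5 = 12.6
RMSE = √(63/5) = 3.5496

3.5496


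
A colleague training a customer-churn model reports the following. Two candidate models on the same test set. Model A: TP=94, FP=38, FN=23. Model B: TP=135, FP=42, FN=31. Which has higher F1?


Model A: P=94/132=0.7121, R=94/117=0.8034, F1=2PR/(P+R)=2TP/(2TP+FP+FN)=188/249=0.755
Model B: P=135/177=0.7627, R=135/166=0.8133, F1=2PR/(P+R)=2TP/(2TP+FP+FN)=270/343=0.7872
0.755 < 0.7872 → Model B

Model B


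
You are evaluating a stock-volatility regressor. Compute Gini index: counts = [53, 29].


Probabilities: [53/82, 29/82] ≈ [0.6463, 0.3537]
Σpᵢ² = (2809 + 841)/82² = 3650/6724
Gini = 1 - Σpᵢ² = 1 - 3650/6724 = 0.4572

0.4572


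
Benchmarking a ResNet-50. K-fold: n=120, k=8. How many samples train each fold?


Fold size = 120/8 = 15
Training per fold = 120 - 15 = 105

105


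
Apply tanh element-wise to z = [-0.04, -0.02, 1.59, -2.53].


tanh(-0.04) = -0.04
tanh(-0.02) = -0.02
tanh(1.59) = 0.9201
tanh(-2.53) = -0.9874
result = [-0.04, -0.02, 0.9201, -0.9874]

[-0.04, -0.02, 0.9201, -0.9874]


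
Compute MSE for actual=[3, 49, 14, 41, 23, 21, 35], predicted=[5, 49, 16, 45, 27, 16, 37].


Squared errors: (3-5)²=4, (49-49)²=0, (14-16)²=4, (41-45)²=16, (23-27)²=16, (21-16)²=25, (35-37)²=4
Sum = 69
MSE = 69/7 = 69/7

69/7


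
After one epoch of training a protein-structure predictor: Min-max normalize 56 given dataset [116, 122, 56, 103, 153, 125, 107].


min=56, max=153
(56-56)/(153-56) = 0/97 = 0.0

0.0


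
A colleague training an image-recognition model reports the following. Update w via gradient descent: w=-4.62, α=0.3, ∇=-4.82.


w_new = w - α·∇
= -4.62 - 0.3·-4.82
= -4.62 + 1.446
= -3.174

-3.174


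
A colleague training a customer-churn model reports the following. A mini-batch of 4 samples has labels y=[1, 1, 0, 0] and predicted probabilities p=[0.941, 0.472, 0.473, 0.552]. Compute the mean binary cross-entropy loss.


L[0] = -ln(0.941) = 0.0608
L[1] = -ln(0.472) = 0.7508
L[2] = -ln(1-0.473) = -ln(0.527) = 0.6406
L[3] = -ln(1-0.552) = -ln(0.448) = 0.803
mean = (0.0608 + 0.7508 + 0.6406 + 0.803)/4 = 0.5638

0.5638


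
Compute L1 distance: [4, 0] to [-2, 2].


d = |4+ 2| + |0-2|
  = 6 + 2
  = 8

8


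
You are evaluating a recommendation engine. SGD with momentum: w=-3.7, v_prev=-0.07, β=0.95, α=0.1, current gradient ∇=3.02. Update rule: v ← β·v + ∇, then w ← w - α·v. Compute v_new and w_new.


v_new = 0.95·-0.07 + 3.02 = -0.0665 + 3.02 = 2.9535
w_new = -3.7 - 0.1·2.9535 = -3.7 - 0.29535 = -3.99535

v_new=2.9535, w_new=-3.99535


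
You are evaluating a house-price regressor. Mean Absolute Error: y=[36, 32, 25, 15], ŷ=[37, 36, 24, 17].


Absolute errors: |36-37|=1, |32-36|=4, |25-24|=1, |15-17|=2
Sum = 8
MAE = 8/4 = 2

2


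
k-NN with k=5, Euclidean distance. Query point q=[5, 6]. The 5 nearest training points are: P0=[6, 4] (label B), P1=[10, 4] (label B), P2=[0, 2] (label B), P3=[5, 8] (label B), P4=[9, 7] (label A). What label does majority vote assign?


d(q,P0) = 2.2361  (label B)
d(q,P1) = 5.3852  (label B)
d(q,P2) = 6.4031  (label B)
d(q,P3) = 2.0  (label B)
d(q,P4) = 4.1231  (label A)
Votes: A=1, B=4
Majority → B

B


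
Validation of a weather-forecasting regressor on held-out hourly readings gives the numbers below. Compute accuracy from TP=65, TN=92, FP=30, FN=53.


Accuracy = (TP+TN)/(TP+TN+FP+FN)
= (65+92)/(240)
= 157/240 = 65.42%

65.42%


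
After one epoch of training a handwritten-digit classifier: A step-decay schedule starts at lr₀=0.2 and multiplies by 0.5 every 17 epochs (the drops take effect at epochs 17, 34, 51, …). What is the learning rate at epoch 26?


n_drops = ⌊26/17⌋ = 1
lr = 0.2·0.5^1 = 0.2·0.5 = 0.1

0.1


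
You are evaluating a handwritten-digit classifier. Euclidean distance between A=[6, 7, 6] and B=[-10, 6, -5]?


d = √((6+ 10)² + (7-6)² + (6+ 5)²)
  = √(256 + 1 + 121)
  = √378 = 19.4422

19.4422


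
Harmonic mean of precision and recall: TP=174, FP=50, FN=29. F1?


Precision = 174/224 = 0.7768
Recall = 174/203 = 0.8571
F1 = 2·P·R/(P+R) = 2·TP/(2·TP+FP+FN) = 348/(348+50+29) = 348/427 = 0.815

0.815


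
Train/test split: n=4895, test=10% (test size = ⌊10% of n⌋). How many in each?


Test = ⌊4895·10/100⌋ = 489
Train = 4895 - 489 = 4406

Train: 4406, Test: 489


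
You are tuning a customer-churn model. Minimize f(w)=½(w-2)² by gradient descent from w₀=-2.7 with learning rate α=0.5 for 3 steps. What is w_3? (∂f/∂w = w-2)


step 1: grad = -2.7-2 = -4.7; w = -2.7 - 0.5·(-4.7) = -0.35
step 2: grad = -0.35-2 = -2.35; w = -0.35 - 0.5·(-2.35) = 0.825
step 3: grad = 0.825-2 = -1.175; w = 0.825 - 0.5·(-1.175) = 1.4125

1.4125


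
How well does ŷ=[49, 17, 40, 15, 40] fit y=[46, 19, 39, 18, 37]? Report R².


ȳ = 31.8
SS_res = Σ(y-ŷ)² = 32
SS_tot = Σ(y-ȳ)² = 634.8
R² = 1 - SS_res/SS_tot = 1 - 0.0504 = 0.9496

0.9496


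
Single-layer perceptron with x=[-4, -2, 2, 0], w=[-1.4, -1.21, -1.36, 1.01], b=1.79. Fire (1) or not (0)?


z = (-4)·(-1.4) + (-2)·(-1.21) + (2)·(-1.36) + (0)·(1.01) + 1.79
  = 7.09
step(z) = 1 (z≥0)

1


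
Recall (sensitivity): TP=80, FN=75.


Recall = TP/(TP+FN)
= 80/(80+75)
= 80/155 = 51.61%

51.61%


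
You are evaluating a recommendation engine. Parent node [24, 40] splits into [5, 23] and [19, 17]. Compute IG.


Parent = [24, 40], H_parent = 0.9544
H_left = 0.6769 (n=28), H_right = 0.9978 (n=36)
H_children = (28/64)·0.6769 + (36/64)·0.9978 = 0.8574
IG = 0.9544 - 0.8574 = 0.097

0.097


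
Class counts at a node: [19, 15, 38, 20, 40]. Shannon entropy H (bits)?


Probabilities: [19/132, 15/132, 38/132, 20/132, 40/132] ≈ [0.1439, 0.1136, 0.2879, 0.1515, 0.303]
H = -((19/132)·log₂(19/132) + (15/132)·log₂(15/132) + (38/132)·log₂(38/132) + (20/132)·log₂(20/132) + (40/132)·log₂(40/132))
  = 2.2107 bits

2.2107 bits


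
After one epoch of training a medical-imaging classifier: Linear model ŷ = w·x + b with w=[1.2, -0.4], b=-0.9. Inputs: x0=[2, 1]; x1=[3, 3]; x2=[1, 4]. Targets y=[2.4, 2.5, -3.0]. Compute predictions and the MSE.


ŷ0 = (1.2)·(2) + (-0.4)·(1) - 0.9 = 1.1
ŷ1 = (1.2)·(3) + (-0.4)·(3) - 0.9 = 1.5
ŷ2 = (1.2)·(1) + (-0.4)·(4) - 0.9 = -1.3
errors² = [1.69, 1.0, 2.89]
MSE = 5.5800/3 = 1.86

1.86


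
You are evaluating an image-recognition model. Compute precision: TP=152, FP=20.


Precision = TP/(TP+FP)
= 152/(152+20)
= 152/172 = 88.37%

88.37%


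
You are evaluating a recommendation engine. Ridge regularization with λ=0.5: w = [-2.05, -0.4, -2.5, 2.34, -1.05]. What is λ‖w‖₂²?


‖w‖₂² = (-2.05)² + (-0.4)² + (-2.5)² + (2.34)² + (-1.05)²
     = 4.2025 + 0.16 + 6.25 + 5.4756 + 1.1025
     = 17.1906
λ·‖w‖₂² = 0.5·17.1906 = 8.5953

8.5953


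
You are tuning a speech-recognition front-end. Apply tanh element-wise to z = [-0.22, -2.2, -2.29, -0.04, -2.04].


tanh(-0.22) = -0.2165
tanh(-2.2) = -0.9757
tanh(-2.29) = -0.9797
tanh(-0.04) = -0.04
tanh(-2.04) = -0.9667
result = [-0.2165, -0.9757, -0.9797, -0.04, -0.9667]

[-0.2165, -0.9757, -0.9797, -0.04, -0.9667]


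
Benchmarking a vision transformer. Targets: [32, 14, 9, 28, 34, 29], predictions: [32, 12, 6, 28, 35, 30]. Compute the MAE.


Absolute errors: |32-32|=0, |14-12|=2, |9-6|=3, |28-28|=0, |34-35|=1, |29-30|=1
Sum = 7
MAE = 7/6 = 7/6

7/6


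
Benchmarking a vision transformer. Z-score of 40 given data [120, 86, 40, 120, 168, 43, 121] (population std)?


μ = 99.7143, σ = 42.9442
z = (40 - 99.7143)/42.9442 = -1.3905

-1.3905


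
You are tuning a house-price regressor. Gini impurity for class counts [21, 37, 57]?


Probabilities: [21/115, 37/115, 57/115] ≈ [0.1826, 0.3217, 0.4957]
Σpᵢ² = (441 + 1369 + 3249)/115² = 5059/13225
Gini = 1 - Σpᵢ² = 1 - 5059/13225 = 0.6175

0.6175


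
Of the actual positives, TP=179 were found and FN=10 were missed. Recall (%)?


Recall = TP/(TP+FN)
= 179/(179+10)
= 179/189 = 94.71%

94.71%


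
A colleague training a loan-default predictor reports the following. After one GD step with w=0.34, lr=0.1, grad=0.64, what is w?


w_new = w - α·∇
= 0.34 - 0.1·0.64
= 0.34 - 0.064
= 0.276

0.276


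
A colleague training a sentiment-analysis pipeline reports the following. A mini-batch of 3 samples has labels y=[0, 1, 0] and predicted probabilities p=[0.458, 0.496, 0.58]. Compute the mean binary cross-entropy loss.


L[0] = -ln(1-0.458) = -ln(0.542) = 0.6125
L[1] = -ln(0.496) = 0.7012
L[2] = -ln(1-0.58) = -ln(0.42) = 0.8675
mean = (0.6125 + 0.7012 + 0.8675)/3 = 0.7271

0.7271


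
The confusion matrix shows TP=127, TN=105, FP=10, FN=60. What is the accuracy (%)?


Accuracy = (TP+TN)/(TP+TN+FP+FN)
= (127+105)/(302)
= 232/302 = 76.82%

76.82%


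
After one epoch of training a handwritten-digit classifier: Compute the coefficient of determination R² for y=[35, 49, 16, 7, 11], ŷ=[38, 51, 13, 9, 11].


ȳ = 23.6
SS_res = Σ(y-ŷ)² = 26
SS_tot = Σ(y-ȳ)² = 1267.2
R² = 1 - SS_res/SS_tot = 1 - 0.0205 = 0.9795

0.9795


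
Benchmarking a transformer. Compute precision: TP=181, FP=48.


Precision = TP/(TP+FP)
= 181/(181+48)
= 181/229 = 79.04%

79.04%


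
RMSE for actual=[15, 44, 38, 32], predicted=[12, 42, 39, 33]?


MSE = 15/4 = 3.75
RMSE = √(15/4) = 1.9365

1.9365


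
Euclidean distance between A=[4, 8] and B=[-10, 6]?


d = √((4+ 10)² + (8-6)²)
  = √(196 + 4)
  = √200 = 14.1421

14.1421


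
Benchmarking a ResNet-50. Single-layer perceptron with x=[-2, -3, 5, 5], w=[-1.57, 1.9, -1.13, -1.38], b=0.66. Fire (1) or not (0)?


z = (-2)·(-1.57) + (-3)·(1.9) + (5)·(-1.13) + (5)·(-1.38) + 0.66
  = -14.45
step(z) = 0 (z<0)

0


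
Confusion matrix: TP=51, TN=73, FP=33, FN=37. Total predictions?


Total = TP + TN + FP + FN
= 51 + 73 + 33 + 37
= 194
(Predicted positive: 84, predicted negative: 110)

194


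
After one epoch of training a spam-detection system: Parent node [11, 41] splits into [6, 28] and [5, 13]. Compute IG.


Parent = [11, 41], H_parent = 0.7444
H_left = 0.6723 (n=34), H_right = 0.8524 (n=18)
H_children = (34/52)·0.6723 + (18/52)·0.8524 = 0.7346
IG = 0.7444 - 0.7346 = 0.0098

0.0098


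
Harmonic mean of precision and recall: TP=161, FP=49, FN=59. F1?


Precision = 161/210 = 0.7667
Recall = 161/220 = 0.7318
F1 = 2·P·R/(P+R) = 2·TP/(2·TP+FP+FN) = 322/(322+49+59) = 322/430 = 0.7488

0.7488


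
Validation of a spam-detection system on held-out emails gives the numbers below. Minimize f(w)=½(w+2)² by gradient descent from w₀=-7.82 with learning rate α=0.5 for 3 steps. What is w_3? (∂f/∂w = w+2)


step 1: grad = -7.82+2 = -5.82; w = -7.82 - 0.5·(-5.82) = -4.91
step 2: grad = -4.91+2 = -2.91; w = -4.91 - 0.5·(-2.91) = -3.455
step 3: grad = -3.455+2 = -1.455; w = -3.455 - 0.5·(-1.455) = -2.7275

-2.7275


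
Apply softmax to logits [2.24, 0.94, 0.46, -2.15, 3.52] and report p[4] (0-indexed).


Exponentials: e^2.24=9.3933, e^0.94=2.56, e^0.46=1.5841, e^-2.15=0.1165, e^3.52=33.7844
Sum = 47.4383
Softmax = [0.198, 0.054, 0.0334, 0.0025, 0.7122]
p[4] = 33.7844/47.4383 = 0.7122

0.7122


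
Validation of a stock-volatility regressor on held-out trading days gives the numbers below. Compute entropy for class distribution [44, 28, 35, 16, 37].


Probabilities: [44/160, 28/160, 35/160, 16/160, 37/160] ≈ [0.275, 0.175, 0.2188, 0.1, 0.2313]
H = -((44/160)·log₂(44/160) + (28/160)·log₂(28/160) + (35/160)·log₂(35/160) + (16/160)·log₂(16/160) + (37/160)·log₂(37/160))
  = 2.2526 bits

2.2526 bits


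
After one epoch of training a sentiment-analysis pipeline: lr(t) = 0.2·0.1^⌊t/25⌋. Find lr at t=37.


n_drops = ⌊37/25⌋ = 1
lr = 0.2·0.1^1 = 0.2·0.1 = 0.02

0.02
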